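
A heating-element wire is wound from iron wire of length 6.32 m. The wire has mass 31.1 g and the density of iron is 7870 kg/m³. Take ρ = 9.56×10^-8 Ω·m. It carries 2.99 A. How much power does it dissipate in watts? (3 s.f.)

A = m/(density·L) = 0.0311/(7870×6.32) = 6.2527e-07 m²
R = ρL/A = (9.56×10^-8)(6.32)/(6.2527e-07) = 0.9663 Ω
P = I²R = (2.99)² × 0.9663 = 8.64 W

8.64 W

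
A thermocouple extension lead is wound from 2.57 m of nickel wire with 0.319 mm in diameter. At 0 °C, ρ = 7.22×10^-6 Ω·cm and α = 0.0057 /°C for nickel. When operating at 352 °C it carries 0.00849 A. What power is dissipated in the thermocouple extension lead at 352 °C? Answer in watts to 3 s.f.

5.03×10^-4 W

ρ = 7.22×10^-6 Ω·cm = 7.22×10^-8 Ω·m
A = π(d/2)² = π(1.5950e-04 m)² = 7.992e-08 m²
R₍0₎ = ρL/A = (7.22×10^-8)(2.57)/(7.992e-08) = 2.322 Ω
R₍352₎ = R₍0₎(1 + αΔT) = 2.322 × (1 + 0.0057×352) = 6.98 Ω
P = I²R = (0.00849)² × 6.98 = 5.03×10^-4 W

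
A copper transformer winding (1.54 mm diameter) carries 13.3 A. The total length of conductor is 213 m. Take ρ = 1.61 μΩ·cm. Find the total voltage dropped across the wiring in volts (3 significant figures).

24.5 V

ρ = 1.61 μΩ·cm = 1.61×10^-8 Ω·m
A = π(d/2)² = π(7.7000e-04 m)² = 1.863e-06 m²
R = ρL/A = (1.61×10^-8)(213)/(1.863e-06) = 1.841 Ω
V = IR = 13.3 × 1.841 = 24.5 V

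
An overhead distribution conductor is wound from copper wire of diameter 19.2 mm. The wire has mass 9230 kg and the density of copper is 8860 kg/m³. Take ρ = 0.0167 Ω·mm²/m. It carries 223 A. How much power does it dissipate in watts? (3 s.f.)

10300 W

ρ = 0.0167 Ω·mm²/m = 1.67×10^-8 Ω·m
A = π(d/2)² = π(9.6000e-03 m)² = 2.8953e-04 m²
L = m/(density·A) = 9230/(8860×2.8953e-04) = 3598 m
R = ρL/A = (1.67×10^-8)(3598)/(2.8953e-04) = 0.2075 Ω
P = I²R = (223)² × 0.2075 = 10300 W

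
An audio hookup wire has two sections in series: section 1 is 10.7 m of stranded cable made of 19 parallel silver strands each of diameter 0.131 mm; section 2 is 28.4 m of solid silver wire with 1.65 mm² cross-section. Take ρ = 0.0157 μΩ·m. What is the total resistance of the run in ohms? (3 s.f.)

0.926 Ω

ρ = 0.0157 μΩ·m = 1.57×10^-8 Ω·m
Section 1: A_strand = π(6.5500e-05)² = 1.348e-08 m²; R₁ = ρL/(N·A_s) = (1.57×10^-8)(10.7)/(19×1.348e-08) = 0.656 Ω
Section 2: A = 1.65 mm² = 1.650e-06 m²
R₂ = (1.57×10^-8)(28.4)/(1.650e-06) = 0.2702 Ω
R = R₁ + R₂ = 0.926 Ω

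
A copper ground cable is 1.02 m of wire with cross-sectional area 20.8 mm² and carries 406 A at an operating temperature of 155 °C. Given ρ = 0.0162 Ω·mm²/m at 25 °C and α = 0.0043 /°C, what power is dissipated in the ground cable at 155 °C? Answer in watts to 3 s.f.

204 W

ρ = 0.0162 Ω·mm²/m = 1.62×10^-8 Ω·m
A = 20.8 mm² = 2.080e-05 m²
R₍25₎ = ρL/A = (1.62×10^-8)(1.02)/(2.080e-05) = 7.944×10^-4 Ω
R₍155₎ = R₍25₎(1 + αΔT) = 7.944×10^-4 × (1 + 0.0043×130) = 0.001239 Ω
P = I²R = (406)² × 0.001239 = 204 W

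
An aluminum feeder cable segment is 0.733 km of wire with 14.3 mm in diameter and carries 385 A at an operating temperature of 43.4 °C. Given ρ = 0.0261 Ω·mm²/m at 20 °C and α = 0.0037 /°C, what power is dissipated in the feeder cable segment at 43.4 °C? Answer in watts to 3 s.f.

19200 W

ρ = 0.0261 Ω·mm²/m = 2.61×10^-8 Ω·m
A = π(d/2)² = π(7.1500e-03 m)² = 1.606e-04 m²
R₍20₎ = ρL/A = (2.61×10^-8)(733)/(1.606e-04) = 0.1191 Ω
R₍43.4₎ = R₍20₎(1 + αΔT) = 0.1191 × (1 + 0.0037×23.4) = 0.1294 Ω
P = I²R = (385)² × 0.1294 = 19200 W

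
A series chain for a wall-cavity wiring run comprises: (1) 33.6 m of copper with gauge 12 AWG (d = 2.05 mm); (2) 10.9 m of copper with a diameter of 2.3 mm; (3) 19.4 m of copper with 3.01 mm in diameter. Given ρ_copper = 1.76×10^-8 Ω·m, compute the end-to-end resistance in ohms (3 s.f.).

0.273 Ω

Seg 1: A = π(2.05/2 mm)² = π(1.0250e-03 m)² = 3.301e-06 m²
R_1 = (1.76×10^-8)(33.6)/(3.301e-06) = 0.1792 Ω
Seg 2: A = π(d/2)² = π(1.1500e-03 m)² = 4.155e-06 m²
R_2 = (1.76×10^-8)(10.9)/(4.155e-06) = 0.04617 Ω
Seg 3: A = π(d/2)² = π(1.5050e-03 m)² = 7.116e-06 m²
R_3 = (1.76×10^-8)(19.4)/(7.116e-06) = 0.04798 Ω
R_total = R_1 + R_2 + R_3 = 0.273 Ω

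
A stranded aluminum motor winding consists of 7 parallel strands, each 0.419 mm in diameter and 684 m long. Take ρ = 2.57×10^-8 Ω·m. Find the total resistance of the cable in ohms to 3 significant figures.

18.2 Ω

A_strand = π(2.0950e-04 m)² = 1.379e-07 m²
R_strand = ρL/A = (2.57×10^-8)(684)/(1.379e-07) = 127.5 Ω
R_total = R_strand/N = 127.5/7 = 18.2 Ω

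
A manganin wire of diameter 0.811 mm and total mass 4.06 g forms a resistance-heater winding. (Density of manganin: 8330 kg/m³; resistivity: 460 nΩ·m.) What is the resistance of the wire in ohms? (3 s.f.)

0.840 Ω

ρ = 460 nΩ·m = 4.60×10^-7 Ω·m
A = π(d/2)² = π(4.0550e-04 m)² = 5.1657e-07 m²
L = m/(density·A) = 0.00406/(8330×5.1657e-07) = 0.9435 m
R = ρL/A = (4.60×10^-7)(0.9435)/(5.1657e-07) = 0.840 Ω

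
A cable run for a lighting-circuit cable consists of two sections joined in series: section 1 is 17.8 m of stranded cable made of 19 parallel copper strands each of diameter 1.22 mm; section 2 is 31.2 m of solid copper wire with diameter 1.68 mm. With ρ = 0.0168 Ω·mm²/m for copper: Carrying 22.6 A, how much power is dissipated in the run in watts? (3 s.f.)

ρ = 0.0168 Ω·mm²/m = 1.68×10^-8 Ω·m
Section 1: A_strand = π(6.1000e-04)² = 1.169e-06 m²; R₁ = ρL/(N·A_s) = (1.68×10^-8)(17.8)/(19×1.169e-06) = 0.01346 Ω
Section 2: A = π(d/2)² = π(8.4000e-04 m)² = 2.217e-06 m²
R₂ = (1.68×10^-8)(31.2)/(2.217e-06) = 0.2365 Ω
R = R₁ + R₂ = 0.2499 Ω
P = I²R = (22.6)² × 0.2499 = 128 W

128 W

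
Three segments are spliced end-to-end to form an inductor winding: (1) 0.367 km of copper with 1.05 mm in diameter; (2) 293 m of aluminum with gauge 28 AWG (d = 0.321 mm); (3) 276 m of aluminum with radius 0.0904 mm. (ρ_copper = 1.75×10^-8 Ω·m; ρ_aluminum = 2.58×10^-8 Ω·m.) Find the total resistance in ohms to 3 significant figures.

378 Ω

Seg 1: A = π(d/2)² = π(5.2500e-04 m)² = 8.659e-07 m²
R_1 = (1.75×10^-8)(367)/(8.659e-07) = 7.417 Ω
Seg 2: A = π(0.321/2 mm)² = π(1.6050e-04 m)² = 8.093e-08 m²
R_2 = (2.58×10^-8)(293)/(8.093e-08) = 93.41 Ω
Seg 3: A = πr² = π(9.0400e-05 m)² = 2.567e-08 m²
R_3 = (2.58×10^-8)(276)/(2.567e-08) = 277.4 Ω
R_total = R_1 + R_2 + R_3 = 378 Ω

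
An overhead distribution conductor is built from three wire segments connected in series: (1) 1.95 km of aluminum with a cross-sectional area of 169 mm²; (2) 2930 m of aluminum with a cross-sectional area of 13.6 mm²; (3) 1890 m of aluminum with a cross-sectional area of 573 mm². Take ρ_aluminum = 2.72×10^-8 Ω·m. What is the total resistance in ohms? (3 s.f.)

6.26 Ω

Seg 1: A = 169 mm² = 1.690e-04 m²
R_1 = (2.72×10^-8)(1950)/(1.690e-04) = 0.3138 Ω
Seg 2: A = 13.6 mm² = 1.360e-05 m²
R_2 = (2.72×10^-8)(2930)/(1.360e-05) = 5.86 Ω
Seg 3: A = 573 mm² = 5.730e-04 m²
R_3 = (2.72×10^-8)(1890)/(5.730e-04) = 0.08972 Ω
R_total = R_1 + R_2 + R_3 = 6.26 Ω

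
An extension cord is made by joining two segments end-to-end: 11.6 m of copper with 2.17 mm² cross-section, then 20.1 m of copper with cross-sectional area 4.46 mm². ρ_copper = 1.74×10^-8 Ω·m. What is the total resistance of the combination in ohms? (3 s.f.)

0.171 Ω

Segment 1: A = 2.17 mm² = 2.170e-06 m²
R₁ = ρL/A = (1.74×10^-8)(11.6)/(2.170e-06) = 0.09301 Ω
Segment 2: A = 4.46 mm² = 4.460e-06 m²
R₂ = (1.74×10^-8)(20.1)/(4.460e-06) = 0.07842 Ω
R = R₁ + R₂ = 0.171 Ω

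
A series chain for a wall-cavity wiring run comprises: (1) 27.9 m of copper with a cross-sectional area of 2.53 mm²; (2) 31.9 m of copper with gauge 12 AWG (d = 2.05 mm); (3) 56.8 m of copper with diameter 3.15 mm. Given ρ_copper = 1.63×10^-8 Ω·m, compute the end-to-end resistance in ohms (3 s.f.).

0.456 Ω

Seg 1: A = 2.53 mm² = 2.530e-06 m²
R_1 = (1.63×10^-8)(27.9)/(2.530e-06) = 0.1798 Ω
Seg 2: A = π(2.05/2 mm)² = π(1.0250e-03 m)² = 3.301e-06 m²
R_2 = (1.63×10^-8)(31.9)/(3.301e-06) = 0.1575 Ω
Seg 3: A = π(d/2)² = π(1.5750e-03 m)² = 7.793e-06 m²
R_3 = (1.63×10^-8)(56.8)/(7.793e-06) = 0.1188 Ω
R_total = R_1 + R_2 + R_3 = 0.456 Ω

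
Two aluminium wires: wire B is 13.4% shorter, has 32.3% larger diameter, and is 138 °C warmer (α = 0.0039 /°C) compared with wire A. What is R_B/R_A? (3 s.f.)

R ∝ ρL/d² with ρ ∝ (1+αΔT), so R_B/R_A = (1 − 13.4/100) × (1 + 32.3/100)⁻² × (1 + 0.0039×138)
= 0.866 × 0.5713 × 1.538 = 0.761

0.761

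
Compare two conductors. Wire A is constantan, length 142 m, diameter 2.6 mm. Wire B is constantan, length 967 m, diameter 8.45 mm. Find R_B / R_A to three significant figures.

0.645

R ∝ ρL/d², so R_B/R_A = (L_B/L_A) × (d_A/d_B)²
= (967/142) × (2.6/8.45)² = 0.645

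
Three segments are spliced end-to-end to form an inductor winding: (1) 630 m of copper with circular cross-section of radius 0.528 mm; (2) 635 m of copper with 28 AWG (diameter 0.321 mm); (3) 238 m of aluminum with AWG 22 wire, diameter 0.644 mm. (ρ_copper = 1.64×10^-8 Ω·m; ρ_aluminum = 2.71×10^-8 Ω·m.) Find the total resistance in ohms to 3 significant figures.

160 Ω

Seg 1: A = πr² = π(5.2800e-04 m)² = 8.758e-07 m²
R_1 = (1.64×10^-8)(630)/(8.758e-07) = 11.8 Ω
Seg 2: A = π(0.321/2 mm)² = π(1.6050e-04 m)² = 8.093e-08 m²
R_2 = (1.64×10^-8)(635)/(8.093e-08) = 128.7 Ω
Seg 3: A = π(0.644/2 mm)² = π(3.2200e-04 m)² = 3.257e-07 m²
R_3 = (2.71×10^-8)(238)/(3.257e-07) = 19.8 Ω
R_total = R_1 + R_2 + R_3 = 160 Ω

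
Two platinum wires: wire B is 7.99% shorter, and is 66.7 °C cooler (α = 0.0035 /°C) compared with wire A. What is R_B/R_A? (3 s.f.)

0.705

R ∝ ρL/d² with ρ ∝ (1+αΔT), so R_B/R_A = (1 − 7.99/100) × (1 − 0.0035×66.7)
= 0.9201 × 0.7665 = 0.705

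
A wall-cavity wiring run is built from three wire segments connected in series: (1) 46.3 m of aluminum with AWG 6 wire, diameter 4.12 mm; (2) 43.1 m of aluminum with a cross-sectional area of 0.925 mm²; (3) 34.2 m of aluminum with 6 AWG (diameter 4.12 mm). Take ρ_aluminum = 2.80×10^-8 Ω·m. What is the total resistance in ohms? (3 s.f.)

1.47 Ω

Seg 1: A = π(4.12/2 mm)² = π(2.0600e-03 m)² = 1.333e-05 m²
R_1 = (2.80×10^-8)(46.3)/(1.333e-05) = 0.09724 Ω
Seg 2: A = 0.925 mm² = 9.250e-07 m²
R_2 = (2.80×10^-8)(43.1)/(9.250e-07) = 1.305 Ω
Seg 3: A = π(4.12/2 mm)² = π(2.0600e-03 m)² = 1.333e-05 m²
R_3 = (2.80×10^-8)(34.2)/(1.333e-05) = 0.07183 Ω
R_total = R_1 + R_2 + R_3 = 1.47 Ω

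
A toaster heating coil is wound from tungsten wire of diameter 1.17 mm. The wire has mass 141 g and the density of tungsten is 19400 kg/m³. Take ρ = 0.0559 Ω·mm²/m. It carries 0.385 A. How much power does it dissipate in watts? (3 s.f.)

ρ = 0.0559 Ω·mm²/m = 5.59×10^-8 Ω·m
A = π(d/2)² = π(5.8500e-04 m)² = 1.0751e-06 m²
L = m/(density·A) = 0.141/(19400×1.0751e-06) = 6.76 m
R = ρL/A = (5.59×10^-8)(6.76)/(1.0751e-06) = 0.3515 Ω
P = I²R = (0.385)² × 0.3515 = 0.0521 W

0.0521 W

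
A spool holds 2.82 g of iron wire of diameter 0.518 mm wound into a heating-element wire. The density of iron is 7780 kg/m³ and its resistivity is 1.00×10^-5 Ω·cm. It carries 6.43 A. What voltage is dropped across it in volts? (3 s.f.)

5.25 V

ρ = 1.00×10^-5 Ω·cm = 1.00×10^-7 Ω·m
A = π(d/2)² = π(2.5900e-04 m)² = 2.1074e-07 m²
L = m/(density·A) = 0.00282/(7780×2.1074e-07) = 1.72 m
R = ρL/A = (1.00×10^-7)(1.72)/(2.1074e-07) = 0.8162 Ω
V = IR = 6.43 × 0.8162 = 5.25 V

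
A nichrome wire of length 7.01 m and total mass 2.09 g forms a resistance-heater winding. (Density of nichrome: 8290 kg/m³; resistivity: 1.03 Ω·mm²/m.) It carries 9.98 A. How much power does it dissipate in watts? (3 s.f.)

ρ = 1.03 Ω·mm²/m = 1.03×10^-6 Ω·m
A = m/(density·L) = 0.00209/(8290×7.01) = 3.5964e-08 m²
R = ρL/A = (1.03×10^-6)(7.01)/(3.5964e-08) = 200.8 Ω
P = I²R = (9.98)² × 200.8 = 20000 W

20000 W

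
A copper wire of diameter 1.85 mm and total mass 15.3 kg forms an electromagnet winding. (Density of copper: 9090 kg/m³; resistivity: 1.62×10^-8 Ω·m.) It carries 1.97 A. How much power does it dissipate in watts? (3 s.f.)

14.6 W

A = π(d/2)² = π(9.2500e-04 m)² = 2.6880e-06 m²
L = m/(density·A) = 15.3/(9090×2.6880e-06) = 626.2 m
R = ρL/A = (1.62×10^-8)(626.2)/(2.6880e-06) = 3.774 Ω
P = I²R = (1.97)² × 3.774 = 14.6 W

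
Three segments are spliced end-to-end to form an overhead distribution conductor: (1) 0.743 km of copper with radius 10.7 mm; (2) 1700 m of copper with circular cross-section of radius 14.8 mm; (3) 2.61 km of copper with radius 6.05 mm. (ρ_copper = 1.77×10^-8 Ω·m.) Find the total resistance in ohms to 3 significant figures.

Seg 1: A = πr² = π(1.0700e-02 m)² = 3.597e-04 m²
R_1 = (1.77×10^-8)(743)/(3.597e-04) = 0.03656 Ω
Seg 2: A = πr² = π(1.4800e-02 m)² = 6.881e-04 m²
R_2 = (1.77×10^-8)(1700)/(6.881e-04) = 0.04373 Ω
Seg 3: A = πr² = π(6.0500e-03 m)² = 1.150e-04 m²
R_3 = (1.77×10^-8)(2610)/(1.150e-04) = 0.4017 Ω
R_total = R_1 + R_2 + R_3 = 0.482 Ω

0.482 Ω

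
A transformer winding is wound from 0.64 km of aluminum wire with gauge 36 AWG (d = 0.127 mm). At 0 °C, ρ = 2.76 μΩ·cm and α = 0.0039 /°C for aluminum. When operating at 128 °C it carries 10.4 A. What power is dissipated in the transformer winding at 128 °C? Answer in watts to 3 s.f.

ρ = 2.76 μΩ·cm = 2.76×10^-8 Ω·m
A = π(0.127/2 mm)² = π(6.3500e-05 m)² = 1.267e-08 m²
R₍0₎ = ρL/A = (2.76×10^-8)(640)/(1.267e-08) = 1394 Ω
R₍128₎ = R₍0₎(1 + αΔT) = 1394 × (1 + 0.0039×128) = 2091 Ω
P = I²R = (10.4)² × 2091 = 2.26×10^5 W

2.26×10^5 W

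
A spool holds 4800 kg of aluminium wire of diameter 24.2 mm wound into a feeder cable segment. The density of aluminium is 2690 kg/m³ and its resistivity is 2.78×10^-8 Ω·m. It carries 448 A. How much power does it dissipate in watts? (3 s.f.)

47100 W

A = π(d/2)² = π(1.2100e-02 m)² = 4.5996e-04 m²
L = m/(density·A) = 4800/(2690×4.5996e-04) = 3879 m
R = ρL/A = (2.78×10^-8)(3879)/(4.5996e-04) = 0.2345 Ω
P = I²R = (448)² × 0.2345 = 47100 W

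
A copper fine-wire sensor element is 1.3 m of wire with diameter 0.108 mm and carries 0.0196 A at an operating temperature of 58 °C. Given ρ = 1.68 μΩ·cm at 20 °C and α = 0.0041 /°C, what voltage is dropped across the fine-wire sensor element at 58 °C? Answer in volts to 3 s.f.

0.0540 V

ρ = 1.68 μΩ·cm = 1.68×10^-8 Ω·m
A = π(d/2)² = π(5.4000e-05 m)² = 9.161e-09 m²
R₍20₎ = ρL/A = (1.68×10^-8)(1.3)/(9.161e-09) = 2.384 Ω
R₍58₎ = R₍20₎(1 + αΔT) = 2.384 × (1 + 0.0041×38) = 2.755 Ω
V = IR = 0.0196 × 2.755 = 0.0540 V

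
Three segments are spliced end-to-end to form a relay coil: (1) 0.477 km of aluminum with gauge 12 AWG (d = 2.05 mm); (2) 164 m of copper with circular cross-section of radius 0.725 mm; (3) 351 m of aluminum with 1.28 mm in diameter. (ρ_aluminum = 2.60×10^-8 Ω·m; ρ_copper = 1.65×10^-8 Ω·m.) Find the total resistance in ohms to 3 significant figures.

Seg 1: A = π(2.05/2 mm)² = π(1.0250e-03 m)² = 3.301e-06 m²
R_1 = (2.60×10^-8)(477)/(3.301e-06) = 3.757 Ω
Seg 2: A = πr² = π(7.2500e-04 m)² = 1.651e-06 m²
R_2 = (1.65×10^-8)(164)/(1.651e-06) = 1.639 Ω
Seg 3: A = π(d/2)² = π(6.4000e-04 m)² = 1.287e-06 m²
R_3 = (2.60×10^-8)(351)/(1.287e-06) = 7.092 Ω
R_total = R_1 + R_2 + R_3 = 12.5 Ω

12.5 Ω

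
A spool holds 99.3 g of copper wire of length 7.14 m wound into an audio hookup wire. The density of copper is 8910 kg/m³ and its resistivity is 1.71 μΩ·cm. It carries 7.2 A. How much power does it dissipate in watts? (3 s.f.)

4.05 W

ρ = 1.71 μΩ·cm = 1.71×10^-8 Ω·m
A = m/(density·L) = 0.0993/(8910×7.14) = 1.5609e-06 m²
R = ρL/A = (1.71×10^-8)(7.14)/(1.5609e-06) = 0.07822 Ω
P = I²R = (7.2)² × 0.07822 = 4.05 W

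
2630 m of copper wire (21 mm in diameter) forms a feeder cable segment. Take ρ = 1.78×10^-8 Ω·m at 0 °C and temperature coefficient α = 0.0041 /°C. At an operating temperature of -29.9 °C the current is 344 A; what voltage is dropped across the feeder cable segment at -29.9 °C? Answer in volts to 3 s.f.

A = π(d/2)² = π(1.0500e-02 m)² = 3.464e-04 m²
R₍0₎ = ρL/A = (1.78×10^-8)(2630)/(3.464e-04) = 0.1352 Ω
R₍-29.9₎ = R₍0₎(1 + αΔT) = 0.1352 × (1 + 0.0041×-29.9) = 0.1186 Ω
V = IR = 344 × 0.1186 = 40.8 V

40.8 V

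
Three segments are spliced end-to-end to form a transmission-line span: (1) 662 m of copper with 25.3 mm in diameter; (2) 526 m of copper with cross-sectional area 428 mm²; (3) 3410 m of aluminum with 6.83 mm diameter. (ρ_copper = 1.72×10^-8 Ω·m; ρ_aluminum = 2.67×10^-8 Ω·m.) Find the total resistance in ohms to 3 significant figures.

2.53 Ω

Seg 1: A = π(d/2)² = π(1.2650e-02 m)² = 5.027e-04 m²
R_1 = (1.72×10^-8)(662)/(5.027e-04) = 0.02265 Ω
Seg 2: A = 428 mm² = 4.280e-04 m²
R_2 = (1.72×10^-8)(526)/(4.280e-04) = 0.02114 Ω
Seg 3: A = π(d/2)² = π(3.4150e-03 m)² = 3.664e-05 m²
R_3 = (2.67×10^-8)(3410)/(3.664e-05) = 2.485 Ω
R_total = R_1 + R_2 + R_3 = 2.53 Ω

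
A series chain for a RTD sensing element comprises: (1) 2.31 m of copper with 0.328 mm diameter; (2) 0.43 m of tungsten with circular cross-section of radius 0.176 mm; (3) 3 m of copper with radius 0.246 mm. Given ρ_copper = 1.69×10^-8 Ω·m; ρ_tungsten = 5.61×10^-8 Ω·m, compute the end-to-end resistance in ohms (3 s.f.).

Seg 1: A = π(d/2)² = π(1.6400e-04 m)² = 8.450e-08 m²
R_1 = (1.69×10^-8)(2.31)/(8.450e-08) = 0.462 Ω
Seg 2: A = πr² = π(1.7600e-04 m)² = 9.731e-08 m²
R_2 = (5.61×10^-8)(0.43)/(9.731e-08) = 0.2479 Ω
Seg 3: A = πr² = π(2.4600e-04 m)² = 1.901e-07 m²
R_3 = (1.69×10^-8)(3)/(1.901e-07) = 0.2667 Ω
R_total = R_1 + R_2 + R_3 = 0.977 Ω

0.977 Ω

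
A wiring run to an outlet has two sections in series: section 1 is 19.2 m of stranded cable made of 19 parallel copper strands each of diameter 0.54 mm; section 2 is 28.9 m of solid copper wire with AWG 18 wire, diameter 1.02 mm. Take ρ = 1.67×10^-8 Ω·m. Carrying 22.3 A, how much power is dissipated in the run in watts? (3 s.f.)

330 W

Section 1: A_strand = π(2.7000e-04)² = 2.290e-07 m²; R₁ = ρL/(N·A_s) = (1.67×10^-8)(19.2)/(19×2.290e-07) = 0.07369 Ω
Section 2: A = π(1.02/2 mm)² = π(5.1000e-04 m)² = 8.171e-07 m²
R₂ = (1.67×10^-8)(28.9)/(8.171e-07) = 0.5906 Ω
R = R₁ + R₂ = 0.6643 Ω
P = I²R = (22.3)² × 0.6643 = 330 W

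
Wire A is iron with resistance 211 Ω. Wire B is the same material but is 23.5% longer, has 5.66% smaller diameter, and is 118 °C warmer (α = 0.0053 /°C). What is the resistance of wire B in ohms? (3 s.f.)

476 Ω

R ∝ ρL/d² with ρ ∝ (1+αΔT), so R_B/R_A = (1 + 23.5/100) × (1 − 5.66/100)⁻² × (1 + 0.0053×118)
= 1.235 × 1.124 × 1.625 = 2.256
R_B = 2.256 × 211 = 476 Ω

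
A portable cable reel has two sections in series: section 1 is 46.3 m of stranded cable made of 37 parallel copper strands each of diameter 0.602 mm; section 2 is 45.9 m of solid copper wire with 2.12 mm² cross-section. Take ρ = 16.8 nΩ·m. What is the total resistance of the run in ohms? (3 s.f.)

0.438 Ω

ρ = 16.8 nΩ·m = 1.68×10^-8 Ω·m
Section 1: A_strand = π(3.0100e-04)² = 2.846e-07 m²; R₁ = ρL/(N·A_s) = (1.68×10^-8)(46.3)/(37×2.846e-07) = 0.07386 Ω
Section 2: A = 2.12 mm² = 2.120e-06 m²
R₂ = (1.68×10^-8)(45.9)/(2.120e-06) = 0.3637 Ω
R = R₁ + R₂ = 0.438 Ω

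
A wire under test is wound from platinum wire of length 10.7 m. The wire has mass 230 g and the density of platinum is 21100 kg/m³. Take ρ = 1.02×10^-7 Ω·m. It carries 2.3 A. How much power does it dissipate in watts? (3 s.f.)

5.67 W

A = m/(density·L) = 0.23/(21100×10.7) = 1.0187e-06 m²
R = ρL/A = (1.02×10^-7)(10.7)/(1.0187e-06) = 1.071 Ω
P = I²R = (2.3)² × 1.071 = 5.67 W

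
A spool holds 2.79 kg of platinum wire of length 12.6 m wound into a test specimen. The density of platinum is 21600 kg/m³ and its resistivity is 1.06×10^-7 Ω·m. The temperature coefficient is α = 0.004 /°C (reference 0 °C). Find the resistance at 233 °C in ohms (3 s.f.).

0.252 Ω

A = m/(density·L) = 2.79/(21600×12.6) = 1.0251e-05 m²
R = ρL/A = (1.06×10^-7)(12.6)/(1.0251e-05) = 0.1303 Ω
R(233 °C) = 0.1303 × (1 + 0.004×233) = 0.252 Ω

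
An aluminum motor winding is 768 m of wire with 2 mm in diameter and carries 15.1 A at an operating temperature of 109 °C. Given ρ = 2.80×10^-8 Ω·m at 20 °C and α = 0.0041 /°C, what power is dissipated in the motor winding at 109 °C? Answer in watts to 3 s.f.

A = π(d/2)² = π(1.0000e-03 m)² = 3.142e-06 m²
R₍20₎ = ρL/A = (2.80×10^-8)(768)/(3.142e-06) = 6.845 Ω
R₍109₎ = R₍20₎(1 + αΔT) = 6.845 × (1 + 0.0041×89) = 9.343 Ω
P = I²R = (15.1)² × 9.343 = 2130 W

2130 W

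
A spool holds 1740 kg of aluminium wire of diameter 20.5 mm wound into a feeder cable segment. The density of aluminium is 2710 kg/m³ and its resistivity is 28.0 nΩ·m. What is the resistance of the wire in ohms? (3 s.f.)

ρ = 28.0 nΩ·m = 2.80×10^-8 Ω·m
A = π(d/2)² = π(1.0250e-02 m)² = 3.3006e-04 m²
L = m/(density·A) = 1740/(2710×3.3006e-04) = 1945 m
R = ρL/A = (2.80×10^-8)(1945)/(3.3006e-04) = 0.165 Ω

0.165 Ω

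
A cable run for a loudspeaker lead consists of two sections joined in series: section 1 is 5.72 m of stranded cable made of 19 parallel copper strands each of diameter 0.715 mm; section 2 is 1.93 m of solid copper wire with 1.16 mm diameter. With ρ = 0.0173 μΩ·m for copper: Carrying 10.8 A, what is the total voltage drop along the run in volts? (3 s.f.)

ρ = 0.0173 μΩ·m = 1.73×10^-8 Ω·m
Section 1: A_strand = π(3.5750e-04)² = 4.015e-07 m²; R₁ = ρL/(N·A_s) = (1.73×10^-8)(5.72)/(19×4.015e-07) = 0.01297 Ω
Section 2: A = π(d/2)² = π(5.8000e-04 m)² = 1.057e-06 m²
R₂ = (1.73×10^-8)(1.93)/(1.057e-06) = 0.03159 Ω
R = R₁ + R₂ = 0.04456 Ω
V = IR = 10.8 × 0.04456 = 0.481 V

0.481 V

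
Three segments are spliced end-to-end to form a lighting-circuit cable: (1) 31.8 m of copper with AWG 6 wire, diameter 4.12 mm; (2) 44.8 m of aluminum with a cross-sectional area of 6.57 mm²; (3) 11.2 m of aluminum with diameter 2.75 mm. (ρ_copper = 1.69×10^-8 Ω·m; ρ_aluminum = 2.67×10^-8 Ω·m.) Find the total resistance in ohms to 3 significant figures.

Seg 1: A = π(4.12/2 mm)² = π(2.0600e-03 m)² = 1.333e-05 m²
R_1 = (1.69×10^-8)(31.8)/(1.333e-05) = 0.04031 Ω
Seg 2: A = 6.57 mm² = 6.570e-06 m²
R_2 = (2.67×10^-8)(44.8)/(6.570e-06) = 0.1821 Ω
Seg 3: A = π(d/2)² = π(1.3750e-03 m)² = 5.940e-06 m²
R_3 = (2.67×10^-8)(11.2)/(5.940e-06) = 0.05035 Ω
R_total = R_1 + R_2 + R_3 = 0.273 Ω

0.273 Ω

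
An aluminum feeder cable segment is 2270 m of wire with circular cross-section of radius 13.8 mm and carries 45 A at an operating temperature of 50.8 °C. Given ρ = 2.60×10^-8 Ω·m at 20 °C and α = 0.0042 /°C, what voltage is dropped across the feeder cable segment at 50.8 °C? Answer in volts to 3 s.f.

A = πr² = π(1.3800e-02 m)² = 5.983e-04 m²
R₍20₎ = ρL/A = (2.60×10^-8)(2270)/(5.983e-04) = 0.09865 Ω
R₍50.8₎ = R₍20₎(1 + αΔT) = 0.09865 × (1 + 0.0042×30.8) = 0.1114 Ω
V = IR = 45 × 0.1114 = 5.01 V

5.01 V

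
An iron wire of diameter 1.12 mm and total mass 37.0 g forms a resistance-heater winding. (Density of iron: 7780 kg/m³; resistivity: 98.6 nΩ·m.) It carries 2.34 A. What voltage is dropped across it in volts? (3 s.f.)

1.13 V

ρ = 98.6 nΩ·m = 9.86×10^-8 Ω·m
A = π(d/2)² = π(5.6000e-04 m)² = 9.8520e-07 m²
L = m/(density·A) = 0.037/(7780×9.8520e-07) = 4.827 m
R = ρL/A = (9.86×10^-8)(4.827)/(9.8520e-07) = 0.4831 Ω
V = IR = 2.34 × 0.4831 = 1.13 V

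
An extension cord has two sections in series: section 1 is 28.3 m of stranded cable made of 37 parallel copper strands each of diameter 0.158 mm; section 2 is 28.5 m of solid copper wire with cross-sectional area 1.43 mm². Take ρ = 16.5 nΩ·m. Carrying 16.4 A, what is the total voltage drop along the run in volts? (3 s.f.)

15.9 V

ρ = 16.5 nΩ·m = 1.65×10^-8 Ω·m
Section 1: A_strand = π(7.9000e-05)² = 1.961e-08 m²; R₁ = ρL/(N·A_s) = (1.65×10^-8)(28.3)/(37×1.961e-08) = 0.6437 Ω
Section 2: A = 1.43 mm² = 1.430e-06 m²
R₂ = (1.65×10^-8)(28.5)/(1.430e-06) = 0.3288 Ω
R = R₁ + R₂ = 0.9725 Ω
V = IR = 16.4 × 0.9725 = 15.9 V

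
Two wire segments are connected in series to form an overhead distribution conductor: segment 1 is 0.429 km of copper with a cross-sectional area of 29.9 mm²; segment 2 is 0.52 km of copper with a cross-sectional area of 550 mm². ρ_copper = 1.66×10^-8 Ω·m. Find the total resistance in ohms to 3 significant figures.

0.254 Ω

Segment 1: A = 29.9 mm² = 2.990e-05 m²
R₁ = ρL/A = (1.66×10^-8)(429)/(2.990e-05) = 0.2382 Ω
Segment 2: A = 550 mm² = 5.500e-04 m²
R₂ = (1.66×10^-8)(520)/(5.500e-04) = 0.01569 Ω
R = R₁ + R₂ = 0.254 Ω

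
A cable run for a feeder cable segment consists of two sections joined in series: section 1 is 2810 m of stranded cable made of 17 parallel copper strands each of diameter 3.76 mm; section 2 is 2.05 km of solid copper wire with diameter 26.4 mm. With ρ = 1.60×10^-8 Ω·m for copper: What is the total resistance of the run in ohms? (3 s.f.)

Section 1: A_strand = π(1.8800e-03)² = 1.110e-05 m²; R₁ = ρL/(N·A_s) = (1.60×10^-8)(2810)/(17×1.110e-05) = 0.2382 Ω
Section 2: A = π(d/2)² = π(1.3200e-02 m)² = 5.474e-04 m²
R₂ = (1.60×10^-8)(2050)/(5.474e-04) = 0.05992 Ω
R = R₁ + R₂ = 0.298 Ω

0.298 Ω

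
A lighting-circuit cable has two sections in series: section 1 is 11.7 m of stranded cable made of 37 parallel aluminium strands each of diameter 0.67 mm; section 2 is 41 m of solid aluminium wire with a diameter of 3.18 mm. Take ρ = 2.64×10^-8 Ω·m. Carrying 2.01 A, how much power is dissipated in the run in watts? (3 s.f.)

Section 1: A_strand = π(3.3500e-04)² = 3.526e-07 m²; R₁ = ρL/(N·A_s) = (2.64×10^-8)(11.7)/(37×3.526e-07) = 0.02368 Ω
Section 2: A = π(d/2)² = π(1.5900e-03 m)² = 7.942e-06 m²
R₂ = (2.64×10^-8)(41)/(7.942e-06) = 0.1363 Ω
R = R₁ + R₂ = 0.16 Ω
P = I²R = (2.01)² × 0.16 = 0.646 W

0.646 W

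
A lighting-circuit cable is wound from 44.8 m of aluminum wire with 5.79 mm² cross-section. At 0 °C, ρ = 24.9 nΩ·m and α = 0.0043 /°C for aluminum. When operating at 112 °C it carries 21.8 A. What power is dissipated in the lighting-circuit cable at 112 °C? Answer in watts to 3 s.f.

ρ = 24.9 nΩ·m = 2.49×10^-8 Ω·m
A = 5.79 mm² = 5.790e-06 m²
R₍0₎ = ρL/A = (2.49×10^-8)(44.8)/(5.790e-06) = 0.1927 Ω
R₍112₎ = R₍0₎(1 + αΔT) = 0.1927 × (1 + 0.0043×112) = 0.2854 Ω
P = I²R = (21.8)² × 0.2854 = 136 W

136 W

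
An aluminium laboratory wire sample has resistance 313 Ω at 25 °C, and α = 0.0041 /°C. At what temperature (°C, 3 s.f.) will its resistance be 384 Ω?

R = R₀(1 + α(T − T₀)) ⇒ T = T₀ + (R/R₀ − 1)/α
T = 25 + (384/313 − 1)/0.0041 = 25 + (0.2268)/0.0041 = 80.3 °C

80.3 °C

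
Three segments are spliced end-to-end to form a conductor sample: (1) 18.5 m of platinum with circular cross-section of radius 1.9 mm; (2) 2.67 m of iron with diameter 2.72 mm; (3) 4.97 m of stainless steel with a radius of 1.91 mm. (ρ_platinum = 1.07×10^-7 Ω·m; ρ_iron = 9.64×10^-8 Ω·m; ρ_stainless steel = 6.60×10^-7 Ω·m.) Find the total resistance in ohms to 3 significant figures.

Seg 1: A = πr² = π(1.9000e-03 m)² = 1.134e-05 m²
R_1 = (1.07×10^-7)(18.5)/(1.134e-05) = 0.1745 Ω
Seg 2: A = π(d/2)² = π(1.3600e-03 m)² = 5.811e-06 m²
R_2 = (9.64×10^-8)(2.67)/(5.811e-06) = 0.0443 Ω
Seg 3: A = πr² = π(1.9100e-03 m)² = 1.146e-05 m²
R_3 = (6.60×10^-7)(4.97)/(1.146e-05) = 0.2862 Ω
R_total = R_1 + R_2 + R_3 = 0.505 Ω

0.505 Ω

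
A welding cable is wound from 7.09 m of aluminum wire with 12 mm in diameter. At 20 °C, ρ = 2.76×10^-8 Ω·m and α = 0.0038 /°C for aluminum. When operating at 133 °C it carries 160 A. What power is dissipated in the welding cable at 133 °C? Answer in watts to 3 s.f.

A = π(d/2)² = π(6.0000e-03 m)² = 1.131e-04 m²
R₍20₎ = ρL/A = (2.76×10^-8)(7.09)/(1.131e-04) = 0.00173 Ω
R₍133₎ = R₍20₎(1 + αΔT) = 0.00173 × (1 + 0.0038×113) = 0.002473 Ω
P = I²R = (160)² × 0.002473 = 63.3 W

63.3 W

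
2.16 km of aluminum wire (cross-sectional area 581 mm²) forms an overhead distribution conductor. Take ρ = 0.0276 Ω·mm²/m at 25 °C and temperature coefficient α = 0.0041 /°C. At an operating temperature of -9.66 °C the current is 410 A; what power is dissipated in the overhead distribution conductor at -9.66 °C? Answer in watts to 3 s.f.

14800 W

ρ = 0.0276 Ω·mm²/m = 2.76×10^-8 Ω·m
A = 581 mm² = 5.810e-04 m²
R₍25₎ = ρL/A = (2.76×10^-8)(2160)/(5.810e-04) = 0.1026 Ω
R₍-9.66₎ = R₍25₎(1 + αΔT) = 0.1026 × (1 + 0.0041×-34.7) = 0.08803 Ω
P = I²R = (410)² × 0.08803 = 14800 W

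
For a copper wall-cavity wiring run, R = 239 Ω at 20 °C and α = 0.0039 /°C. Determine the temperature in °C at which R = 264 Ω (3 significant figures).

46.8 °C

R = R₀(1 + α(T − T₀)) ⇒ T = T₀ + (R/R₀ − 1)/α
T = 20 + (264/239 − 1)/0.0039 = 20 + (0.1046)/0.0039 = 46.8 °C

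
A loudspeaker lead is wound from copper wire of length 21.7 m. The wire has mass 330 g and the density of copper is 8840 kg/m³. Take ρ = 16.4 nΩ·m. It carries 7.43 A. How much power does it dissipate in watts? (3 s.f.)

ρ = 16.4 nΩ·m = 1.64×10^-8 Ω·m
A = m/(density·L) = 0.33/(8840×21.7) = 1.7203e-06 m²
R = ρL/A = (1.64×10^-8)(21.7)/(1.7203e-06) = 0.2069 Ω
P = I²R = (7.43)² × 0.2069 = 11.4 W

11.4 W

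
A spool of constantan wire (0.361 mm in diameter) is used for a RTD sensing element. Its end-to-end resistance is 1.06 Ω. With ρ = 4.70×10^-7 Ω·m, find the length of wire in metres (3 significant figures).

A = π(d/2)² = π(1.8050e-04 m)² = 1.024e-07 m²
L = RA/ρ = (1.06)(1.024e-07)/(4.70×10^-7) = 0.231 m

0.231 m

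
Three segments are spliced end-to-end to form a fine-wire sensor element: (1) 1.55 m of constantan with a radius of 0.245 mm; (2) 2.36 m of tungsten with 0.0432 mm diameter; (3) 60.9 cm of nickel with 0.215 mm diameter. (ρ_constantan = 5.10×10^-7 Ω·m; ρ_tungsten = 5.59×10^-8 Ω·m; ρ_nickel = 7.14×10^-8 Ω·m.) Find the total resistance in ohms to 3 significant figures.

Seg 1: A = πr² = π(2.4500e-04 m)² = 1.886e-07 m²
R_1 = (5.10×10^-7)(1.55)/(1.886e-07) = 4.192 Ω
Seg 2: A = π(d/2)² = π(2.1600e-05 m)² = 1.466e-09 m²
R_2 = (5.59×10^-8)(2.36)/(1.466e-09) = 90 Ω
Seg 3: A = π(d/2)² = π(1.0750e-04 m)² = 3.631e-08 m²
R_3 = (7.14×10^-8)(0.609)/(3.631e-08) = 1.198 Ω
R_total = R_1 + R_2 + R_3 = 95.4 Ω

95.4 Ω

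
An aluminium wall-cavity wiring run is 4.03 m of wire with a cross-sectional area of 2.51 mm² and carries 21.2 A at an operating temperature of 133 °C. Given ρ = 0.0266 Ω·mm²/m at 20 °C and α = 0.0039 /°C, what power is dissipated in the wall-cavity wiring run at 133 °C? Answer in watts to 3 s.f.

ρ = 0.0266 Ω·mm²/m = 2.66×10^-8 Ω·m
A = 2.51 mm² = 2.510e-06 m²
R₍20₎ = ρL/A = (2.66×10^-8)(4.03)/(2.510e-06) = 0.04271 Ω
R₍133₎ = R₍20₎(1 + αΔT) = 0.04271 × (1 + 0.0039×113) = 0.06153 Ω
P = I²R = (21.2)² × 0.06153 = 27.7 W

27.7 W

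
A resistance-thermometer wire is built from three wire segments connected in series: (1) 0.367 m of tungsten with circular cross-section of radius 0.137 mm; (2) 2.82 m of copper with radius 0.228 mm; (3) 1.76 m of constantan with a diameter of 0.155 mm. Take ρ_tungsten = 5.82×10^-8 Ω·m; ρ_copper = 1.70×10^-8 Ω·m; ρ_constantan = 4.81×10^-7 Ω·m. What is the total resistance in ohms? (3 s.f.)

Seg 1: A = πr² = π(1.3700e-04 m)² = 5.896e-08 m²
R_1 = (5.82×10^-8)(0.367)/(5.896e-08) = 0.3622 Ω
Seg 2: A = πr² = π(2.2800e-04 m)² = 1.633e-07 m²
R_2 = (1.70×10^-8)(2.82)/(1.633e-07) = 0.2935 Ω
Seg 3: A = π(d/2)² = π(7.7500e-05 m)² = 1.887e-08 m²
R_3 = (4.81×10^-7)(1.76)/(1.887e-08) = 44.86 Ω
R_total = R_1 + R_2 + R_3 = 45.5 Ω

45.5 Ω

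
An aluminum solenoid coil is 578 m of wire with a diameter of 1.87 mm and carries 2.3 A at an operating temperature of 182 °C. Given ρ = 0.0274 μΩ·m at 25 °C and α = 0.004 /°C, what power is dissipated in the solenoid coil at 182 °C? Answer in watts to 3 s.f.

ρ = 0.0274 μΩ·m = 2.74×10^-8 Ω·m
A = π(d/2)² = π(9.3500e-04 m)² = 2.746e-06 m²
R₍25₎ = ρL/A = (2.74×10^-8)(578)/(2.746e-06) = 5.766 Ω
R₍182₎ = R₍25₎(1 + αΔT) = 5.766 × (1 + 0.004×157) = 9.388 Ω
P = I²R = (2.3)² × 9.388 = 49.7 W

49.7 W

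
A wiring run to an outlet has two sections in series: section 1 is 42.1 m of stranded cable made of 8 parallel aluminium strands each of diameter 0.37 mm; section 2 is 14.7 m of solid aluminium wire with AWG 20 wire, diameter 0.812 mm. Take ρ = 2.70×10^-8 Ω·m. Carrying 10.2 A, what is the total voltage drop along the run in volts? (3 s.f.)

21.3 V

Section 1: A_strand = π(1.8500e-04)² = 1.075e-07 m²; R₁ = ρL/(N·A_s) = (2.70×10^-8)(42.1)/(8×1.075e-07) = 1.321 Ω
Section 2: A = π(0.812/2 mm)² = π(4.0600e-04 m)² = 5.178e-07 m²
R₂ = (2.70×10^-8)(14.7)/(5.178e-07) = 0.7664 Ω
R = R₁ + R₂ = 2.088 Ω
V = IR = 10.2 × 2.088 = 21.3 V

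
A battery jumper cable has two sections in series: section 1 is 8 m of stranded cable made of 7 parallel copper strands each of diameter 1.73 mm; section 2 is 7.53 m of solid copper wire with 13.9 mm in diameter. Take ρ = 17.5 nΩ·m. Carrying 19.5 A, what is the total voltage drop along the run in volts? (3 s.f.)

ρ = 17.5 nΩ·m = 1.75×10^-8 Ω·m
Section 1: A_strand = π(8.6500e-04)² = 2.351e-06 m²; R₁ = ρL/(N·A_s) = (1.75×10^-8)(8)/(7×2.351e-06) = 0.008508 Ω
Section 2: A = π(d/2)² = π(6.9500e-03 m)² = 1.517e-04 m²
R₂ = (1.75×10^-8)(7.53)/(1.517e-04) = 8.684×10^-4 Ω
R = R₁ + R₂ = 0.009377 Ω
V = IR = 19.5 × 0.009377 = 0.183 V

0.183 V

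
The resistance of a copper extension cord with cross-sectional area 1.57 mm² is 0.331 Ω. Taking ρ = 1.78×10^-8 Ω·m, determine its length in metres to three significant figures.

A = 1.57 mm² = 1.570e-06 m²
L = RA/ρ = (0.331)(1.570e-06)/(1.78×10^-8) = 29.2 m

29.2 m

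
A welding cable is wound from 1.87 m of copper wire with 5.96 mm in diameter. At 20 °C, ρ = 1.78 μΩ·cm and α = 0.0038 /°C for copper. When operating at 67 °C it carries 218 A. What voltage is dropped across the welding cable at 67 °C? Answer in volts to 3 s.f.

0.307 V

ρ = 1.78 μΩ·cm = 1.78×10^-8 Ω·m
A = π(d/2)² = π(2.9800e-03 m)² = 2.790e-05 m²
R₍20₎ = ρL/A = (1.78×10^-8)(1.87)/(2.790e-05) = 0.001193 Ω
R₍67₎ = R₍20₎(1 + αΔT) = 0.001193 × (1 + 0.0038×47) = 0.001406 Ω
V = IR = 218 × 0.001406 = 0.307 V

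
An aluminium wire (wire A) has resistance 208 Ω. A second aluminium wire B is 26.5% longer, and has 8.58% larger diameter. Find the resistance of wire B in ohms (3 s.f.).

R ∝ L/d², so R_B/R_A = (1 + 26.5/100) × (1 + 8.58/100)⁻²
= 1.265 × 0.8482 = 1.073
R_B = 1.073 × 208 = 223 Ω

223 Ω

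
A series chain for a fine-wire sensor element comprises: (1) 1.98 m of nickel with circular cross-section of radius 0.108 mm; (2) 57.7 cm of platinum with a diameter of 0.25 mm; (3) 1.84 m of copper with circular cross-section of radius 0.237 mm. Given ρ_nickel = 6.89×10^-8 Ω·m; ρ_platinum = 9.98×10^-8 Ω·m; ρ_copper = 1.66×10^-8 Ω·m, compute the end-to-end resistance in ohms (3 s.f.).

Seg 1: A = πr² = π(1.0800e-04 m)² = 3.664e-08 m²
R_1 = (6.89×10^-8)(1.98)/(3.664e-08) = 3.723 Ω
Seg 2: A = π(d/2)² = π(1.2500e-04 m)² = 4.909e-08 m²
R_2 = (9.98×10^-8)(0.577)/(4.909e-08) = 1.173 Ω
Seg 3: A = πr² = π(2.3700e-04 m)² = 1.765e-07 m²
R_3 = (1.66×10^-8)(1.84)/(1.765e-07) = 0.1731 Ω
R_total = R_1 + R_2 + R_3 = 5.07 Ω

5.07 Ω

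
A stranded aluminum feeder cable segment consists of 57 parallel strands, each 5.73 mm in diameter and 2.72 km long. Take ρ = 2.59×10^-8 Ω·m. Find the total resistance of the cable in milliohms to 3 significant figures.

A_strand = π(2.8650e-03 m)² = 2.579e-05 m²
R_strand = ρL/A = (2.59×10^-8)(2720)/(2.579e-05) = 2.732 Ω
R_total = R_strand/N = 2.732/57 = 47.9 mΩ

47.9 mΩ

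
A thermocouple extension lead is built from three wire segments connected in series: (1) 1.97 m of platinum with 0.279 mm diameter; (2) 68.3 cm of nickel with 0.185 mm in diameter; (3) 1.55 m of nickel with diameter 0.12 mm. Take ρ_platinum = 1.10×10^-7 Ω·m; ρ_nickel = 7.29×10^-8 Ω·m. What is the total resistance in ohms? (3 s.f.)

15.4 Ω

Seg 1: A = π(d/2)² = π(1.3950e-04 m)² = 6.114e-08 m²
R_1 = (1.10×10^-7)(1.97)/(6.114e-08) = 3.545 Ω
Seg 2: A = π(d/2)² = π(9.2500e-05 m)² = 2.688e-08 m²
R_2 = (7.29×10^-8)(0.683)/(2.688e-08) = 1.852 Ω
Seg 3: A = π(d/2)² = π(6.0000e-05 m)² = 1.131e-08 m²
R_3 = (7.29×10^-8)(1.55)/(1.131e-08) = 9.991 Ω
R_total = R_1 + R_2 + R_3 = 15.4 Ω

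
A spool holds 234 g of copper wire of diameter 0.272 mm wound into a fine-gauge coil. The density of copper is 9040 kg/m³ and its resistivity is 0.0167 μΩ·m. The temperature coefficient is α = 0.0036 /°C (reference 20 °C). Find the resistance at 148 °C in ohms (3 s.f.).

ρ = 0.0167 μΩ·m = 1.67×10^-8 Ω·m
A = π(d/2)² = π(1.3600e-04 m)² = 5.8107e-08 m²
L = m/(density·A) = 0.234/(9040×5.8107e-08) = 445.5 m
R = ρL/A = (1.67×10^-8)(445.5)/(5.8107e-08) = 128 Ω
R(148 °C) = 128 × (1 + 0.0036×128) = 187 Ω

187 Ω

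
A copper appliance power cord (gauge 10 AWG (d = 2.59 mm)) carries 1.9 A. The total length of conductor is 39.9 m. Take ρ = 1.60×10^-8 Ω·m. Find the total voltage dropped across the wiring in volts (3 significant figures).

A = π(2.59/2 mm)² = π(1.2950e-03 m)² = 5.269e-06 m²
R = ρL/A = (1.60×10^-8)(39.9)/(5.269e-06) = 0.1212 Ω
V = IR = 1.9 × 0.1212 = 0.230 V

0.230 V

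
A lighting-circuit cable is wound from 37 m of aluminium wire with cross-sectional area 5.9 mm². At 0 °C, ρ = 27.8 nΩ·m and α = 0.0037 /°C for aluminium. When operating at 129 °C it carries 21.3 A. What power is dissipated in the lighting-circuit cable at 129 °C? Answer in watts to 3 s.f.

ρ = 27.8 nΩ·m = 2.78×10^-8 Ω·m
A = 5.9 mm² = 5.900e-06 m²
R₍0₎ = ρL/A = (2.78×10^-8)(37)/(5.900e-06) = 0.1743 Ω
R₍129₎ = R₍0₎(1 + αΔT) = 0.1743 × (1 + 0.0037×129) = 0.2576 Ω
P = I²R = (21.3)² × 0.2576 = 117 W

117 W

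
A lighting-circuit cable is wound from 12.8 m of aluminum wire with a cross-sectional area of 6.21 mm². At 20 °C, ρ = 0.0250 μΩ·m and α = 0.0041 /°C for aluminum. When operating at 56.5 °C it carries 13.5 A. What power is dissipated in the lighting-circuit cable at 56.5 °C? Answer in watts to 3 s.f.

ρ = 0.0250 μΩ·m = 2.50×10^-8 Ω·m
A = 6.21 mm² = 6.210e-06 m²
R₍20₎ = ρL/A = (2.50×10^-8)(12.8)/(6.210e-06) = 0.05153 Ω
R₍56.5₎ = R₍20₎(1 + αΔT) = 0.05153 × (1 + 0.0041×36.5) = 0.05924 Ω
P = I²R = (13.5)² × 0.05924 = 10.8 W

10.8 W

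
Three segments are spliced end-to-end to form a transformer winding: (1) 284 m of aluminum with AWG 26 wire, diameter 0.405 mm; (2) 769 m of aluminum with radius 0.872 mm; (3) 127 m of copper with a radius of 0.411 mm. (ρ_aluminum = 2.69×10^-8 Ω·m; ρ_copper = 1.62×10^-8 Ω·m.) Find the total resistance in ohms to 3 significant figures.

Seg 1: A = π(0.405/2 mm)² = π(2.0250e-04 m)² = 1.288e-07 m²
R_1 = (2.69×10^-8)(284)/(1.288e-07) = 59.3 Ω
Seg 2: A = πr² = π(8.7200e-04 m)² = 2.389e-06 m²
R_2 = (2.69×10^-8)(769)/(2.389e-06) = 8.66 Ω
Seg 3: A = πr² = π(4.1100e-04 m)² = 5.307e-07 m²
R_3 = (1.62×10^-8)(127)/(5.307e-07) = 3.877 Ω
R_total = R_1 + R_2 + R_3 = 71.8 Ω

71.8 Ω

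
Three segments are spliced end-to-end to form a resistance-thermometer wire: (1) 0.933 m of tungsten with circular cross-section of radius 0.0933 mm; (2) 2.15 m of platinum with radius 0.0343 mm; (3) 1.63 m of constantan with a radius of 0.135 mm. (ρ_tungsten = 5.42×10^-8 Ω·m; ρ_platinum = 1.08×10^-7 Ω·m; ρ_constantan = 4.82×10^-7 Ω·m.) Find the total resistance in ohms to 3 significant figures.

Seg 1: A = πr² = π(9.3300e-05 m)² = 2.735e-08 m²
R_1 = (5.42×10^-8)(0.933)/(2.735e-08) = 1.849 Ω
Seg 2: A = πr² = π(3.4300e-05 m)² = 3.696e-09 m²
R_2 = (1.08×10^-7)(2.15)/(3.696e-09) = 62.82 Ω
Seg 3: A = πr² = π(1.3500e-04 m)² = 5.726e-08 m²
R_3 = (4.82×10^-7)(1.63)/(5.726e-08) = 13.72 Ω
R_total = R_1 + R_2 + R_3 = 78.4 Ω

78.4 Ω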